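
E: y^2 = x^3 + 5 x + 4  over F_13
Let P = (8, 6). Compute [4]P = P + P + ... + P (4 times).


k = 4 = 100_2 (binary, LSB first: 001)
Double-and-add from P = (8, 6):
  bit 0 = 0: acc unchanged = O
  bit 1 = 0: acc unchanged = O
  bit 2 = 1: acc = O + (10, 1) = (10, 1)

4P = (10, 1)


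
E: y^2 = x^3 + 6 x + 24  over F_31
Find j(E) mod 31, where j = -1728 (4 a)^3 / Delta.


Delta = -16(4 a^3 + 27 b^2) mod 31 = 7
-1728 * (4 a)^3 = -1728 * (4*6)^3 mod 31 = 15
j = 15 * 7^(-1) mod 31 = 11

j = 11 (mod 31)


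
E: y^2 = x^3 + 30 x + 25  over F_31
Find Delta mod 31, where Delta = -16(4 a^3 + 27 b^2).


4 a^3 + 27 b^2 = 4*30^3 + 27*25^2 = 108000 + 16875 = 124875
Delta = -16 * (124875) = -1998000
Delta mod 31 = 12

Delta = 12 (mod 31)


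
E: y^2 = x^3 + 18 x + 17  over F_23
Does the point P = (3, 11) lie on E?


Check whether y^2 = x^3 + 18 x + 17 (mod 23) for (x, y) = (3, 11).
LHS: y^2 = 11^2 mod 23 = 6
RHS: x^3 + 18 x + 17 = 3^3 + 18*3 + 17 mod 23 = 6
LHS = RHS

Yes, on the curve


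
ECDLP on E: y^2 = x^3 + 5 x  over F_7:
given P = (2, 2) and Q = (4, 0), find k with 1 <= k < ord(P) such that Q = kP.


Enumerate multiples of P until we hit Q = (4, 0):
  1P = (2, 2)
  2P = (4, 0)
Match found at i = 2.

k = 2


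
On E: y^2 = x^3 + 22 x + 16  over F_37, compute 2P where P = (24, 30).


Doubling: s = (3 x1^2 + a) / (2 y1)
s = (3*24^2 + 22) / (2*30) mod 37 = 23
x3 = s^2 - 2 x1 mod 37 = 23^2 - 2*24 = 0
y3 = s (x1 - x3) - y1 mod 37 = 23 * (24 - 0) - 30 = 4

2P = (0, 4)


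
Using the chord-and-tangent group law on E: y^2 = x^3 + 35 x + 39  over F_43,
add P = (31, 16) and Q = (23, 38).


P != Q, so use the chord formula.
s = (y2 - y1) / (x2 - x1) = (22) / (35) mod 43 = 8
x3 = s^2 - x1 - x2 mod 43 = 8^2 - 31 - 23 = 10
y3 = s (x1 - x3) - y1 mod 43 = 8 * (31 - 10) - 16 = 23

P + Q = (10, 23)


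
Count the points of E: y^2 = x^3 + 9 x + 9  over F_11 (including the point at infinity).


For each x in F_11, count y with y^2 = x^3 + 9 x + 9 mod 11:
  x = 0: RHS = 9, y in [3, 8]  -> 2 point(s)
  x = 5: RHS = 3, y in [5, 6]  -> 2 point(s)
  x = 6: RHS = 4, y in [2, 9]  -> 2 point(s)
  x = 9: RHS = 5, y in [4, 7]  -> 2 point(s)
Affine points: 8. Add the point at infinity: total = 9.

#E(F_11) = 9


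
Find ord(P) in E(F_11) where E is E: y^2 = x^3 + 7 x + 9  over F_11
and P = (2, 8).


Compute successive multiples of P until we hit O:
  1P = (2, 8)
  2P = (10, 10)
  3P = (8, 7)
  4P = (5, 9)
  5P = (9, 8)
  6P = (0, 3)
  7P = (7, 7)
  8P = (6, 6)
  ... (continuing to 17P)
  17P = O

ord(P) = 17


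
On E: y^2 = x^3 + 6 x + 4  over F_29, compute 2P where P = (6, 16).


Doubling: s = (3 x1^2 + a) / (2 y1)
s = (3*6^2 + 6) / (2*16) mod 29 = 9
x3 = s^2 - 2 x1 mod 29 = 9^2 - 2*6 = 11
y3 = s (x1 - x3) - y1 mod 29 = 9 * (6 - 11) - 16 = 26

2P = (11, 26)


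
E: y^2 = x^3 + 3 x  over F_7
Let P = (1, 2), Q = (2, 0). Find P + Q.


P != Q, so use the chord formula.
s = (y2 - y1) / (x2 - x1) = (5) / (1) mod 7 = 5
x3 = s^2 - x1 - x2 mod 7 = 5^2 - 1 - 2 = 1
y3 = s (x1 - x3) - y1 mod 7 = 5 * (1 - 1) - 2 = 5

P + Q = (1, 5)


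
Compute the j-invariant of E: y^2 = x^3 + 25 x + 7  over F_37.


Delta = -16(4 a^3 + 27 b^2) mod 37 = 32
-1728 * (4 a)^3 = -1728 * (4*25)^3 mod 37 = 11
j = 11 * 32^(-1) mod 37 = 20

j = 20 (mod 37)


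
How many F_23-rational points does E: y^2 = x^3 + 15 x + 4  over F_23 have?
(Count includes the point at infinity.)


For each x in F_23, count y with y^2 = x^3 + 15 x + 4 mod 23:
  x = 0: RHS = 4, y in [2, 21]  -> 2 point(s)
  x = 4: RHS = 13, y in [6, 17]  -> 2 point(s)
  x = 10: RHS = 4, y in [2, 21]  -> 2 point(s)
  x = 12: RHS = 3, y in [7, 16]  -> 2 point(s)
  x = 13: RHS = 4, y in [2, 21]  -> 2 point(s)
  x = 15: RHS = 16, y in [4, 19]  -> 2 point(s)
  x = 16: RHS = 16, y in [4, 19]  -> 2 point(s)
  x = 19: RHS = 18, y in [8, 15]  -> 2 point(s)
  x = 20: RHS = 1, y in [1, 22]  -> 2 point(s)
  x = 21: RHS = 12, y in [9, 14]  -> 2 point(s)
Affine points: 20. Add the point at infinity: total = 21.

#E(F_23) = 21


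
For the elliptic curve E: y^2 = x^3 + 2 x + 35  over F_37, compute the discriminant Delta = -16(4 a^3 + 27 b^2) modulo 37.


4 a^3 + 27 b^2 = 4*2^3 + 27*35^2 = 32 + 33075 = 33107
Delta = -16 * (33107) = -529712
Delta mod 37 = 17

Delta = 17 (mod 37)


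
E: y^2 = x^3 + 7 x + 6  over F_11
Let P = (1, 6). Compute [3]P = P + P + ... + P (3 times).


k = 3 = 11_2 (binary, LSB first: 11)
Double-and-add from P = (1, 6):
  bit 0 = 1: acc = O + (1, 6) = (1, 6)
  bit 1 = 1: acc = (1, 6) + (10, 3) = (5, 10)

3P = (5, 10)


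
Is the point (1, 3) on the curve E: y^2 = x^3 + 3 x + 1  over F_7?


Check whether y^2 = x^3 + 3 x + 1 (mod 7) for (x, y) = (1, 3).
LHS: y^2 = 3^2 mod 7 = 2
RHS: x^3 + 3 x + 1 = 1^3 + 3*1 + 1 mod 7 = 5
LHS != RHS

No, not on the curve


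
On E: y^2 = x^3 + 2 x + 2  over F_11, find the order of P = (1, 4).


Compute successive multiples of P until we hit O:
  1P = (1, 4)
  2P = (2, 5)
  3P = (9, 10)
  4P = (5, 4)
  5P = (5, 7)
  6P = (9, 1)
  7P = (2, 6)
  8P = (1, 7)
  ... (continuing to 9P)
  9P = O

ord(P) = 9


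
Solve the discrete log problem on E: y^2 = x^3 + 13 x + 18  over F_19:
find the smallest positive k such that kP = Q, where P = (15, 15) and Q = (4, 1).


Enumerate multiples of P until we hit Q = (4, 1):
  1P = (15, 15)
  2P = (13, 3)
  3P = (8, 8)
  4P = (16, 3)
  5P = (18, 2)
  6P = (9, 16)
  7P = (4, 18)
  8P = (4, 1)
Match found at i = 8.

k = 8


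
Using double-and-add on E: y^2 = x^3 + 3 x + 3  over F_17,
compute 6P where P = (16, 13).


k = 6 = 110_2 (binary, LSB first: 011)
Double-and-add from P = (16, 13):
  bit 0 = 0: acc unchanged = O
  bit 1 = 1: acc = O + (10, 8) = (10, 8)
  bit 2 = 1: acc = (10, 8) + (6, 4) = (2, 0)

6P = (2, 0)


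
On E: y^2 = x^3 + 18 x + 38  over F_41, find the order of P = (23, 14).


Compute successive multiples of P until we hit O:
  1P = (23, 14)
  2P = (35, 1)
  3P = (34, 15)
  4P = (4, 25)
  5P = (4, 16)
  6P = (34, 26)
  7P = (35, 40)
  8P = (23, 27)
  ... (continuing to 9P)
  9P = O

ord(P) = 9


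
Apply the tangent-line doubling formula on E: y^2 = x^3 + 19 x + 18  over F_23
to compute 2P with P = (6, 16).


Doubling: s = (3 x1^2 + a) / (2 y1)
s = (3*6^2 + 19) / (2*16) mod 23 = 9
x3 = s^2 - 2 x1 mod 23 = 9^2 - 2*6 = 0
y3 = s (x1 - x3) - y1 mod 23 = 9 * (6 - 0) - 16 = 15

2P = (0, 15)


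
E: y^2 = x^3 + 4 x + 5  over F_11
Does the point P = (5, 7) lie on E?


Check whether y^2 = x^3 + 4 x + 5 (mod 11) for (x, y) = (5, 7).
LHS: y^2 = 7^2 mod 11 = 5
RHS: x^3 + 4 x + 5 = 5^3 + 4*5 + 5 mod 11 = 7
LHS != RHS

No, not on the curve


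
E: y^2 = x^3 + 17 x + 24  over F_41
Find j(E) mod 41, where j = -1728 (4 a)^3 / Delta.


Delta = -16(4 a^3 + 27 b^2) mod 41 = 35
-1728 * (4 a)^3 = -1728 * (4*17)^3 mod 41 = 23
j = 23 * 35^(-1) mod 41 = 3

j = 3 (mod 41)


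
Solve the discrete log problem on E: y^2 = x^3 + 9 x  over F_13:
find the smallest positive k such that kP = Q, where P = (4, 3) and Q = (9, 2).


Enumerate multiples of P until we hit Q = (9, 2):
  1P = (4, 3)
  2P = (1, 6)
  3P = (9, 2)
Match found at i = 3.

k = 3


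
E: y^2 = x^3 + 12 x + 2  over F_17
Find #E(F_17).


For each x in F_17, count y with y^2 = x^3 + 12 x + 2 mod 17:
  x = 0: RHS = 2, y in [6, 11]  -> 2 point(s)
  x = 1: RHS = 15, y in [7, 10]  -> 2 point(s)
  x = 2: RHS = 0, y in [0]  -> 1 point(s)
  x = 5: RHS = 0, y in [0]  -> 1 point(s)
  x = 6: RHS = 1, y in [1, 16]  -> 2 point(s)
  x = 7: RHS = 4, y in [2, 15]  -> 2 point(s)
  x = 8: RHS = 15, y in [7, 10]  -> 2 point(s)
  x = 10: RHS = 0, y in [0]  -> 1 point(s)
  x = 12: RHS = 4, y in [2, 15]  -> 2 point(s)
  x = 13: RHS = 9, y in [3, 14]  -> 2 point(s)
  x = 15: RHS = 4, y in [2, 15]  -> 2 point(s)
Affine points: 19. Add the point at infinity: total = 20.

#E(F_17) = 20


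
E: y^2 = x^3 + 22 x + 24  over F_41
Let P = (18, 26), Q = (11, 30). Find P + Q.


P != Q, so use the chord formula.
s = (y2 - y1) / (x2 - x1) = (4) / (34) mod 41 = 17
x3 = s^2 - x1 - x2 mod 41 = 17^2 - 18 - 11 = 14
y3 = s (x1 - x3) - y1 mod 41 = 17 * (18 - 14) - 26 = 1

P + Q = (14, 1)


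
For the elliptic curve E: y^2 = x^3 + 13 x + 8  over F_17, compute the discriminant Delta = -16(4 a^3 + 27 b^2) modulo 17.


4 a^3 + 27 b^2 = 4*13^3 + 27*8^2 = 8788 + 1728 = 10516
Delta = -16 * (10516) = -168256
Delta mod 17 = 10

Delta = 10 (mod 17)


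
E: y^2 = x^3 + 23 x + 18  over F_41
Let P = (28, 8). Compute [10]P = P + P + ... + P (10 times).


k = 10 = 1010_2 (binary, LSB first: 0101)
Double-and-add from P = (28, 8):
  bit 0 = 0: acc unchanged = O
  bit 1 = 1: acc = O + (31, 31) = (31, 31)
  bit 2 = 0: acc unchanged = (31, 31)
  bit 3 = 1: acc = (31, 31) + (29, 33) = (23, 2)

10P = (23, 2)


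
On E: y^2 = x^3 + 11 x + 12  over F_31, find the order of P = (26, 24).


Compute successive multiples of P until we hit O:
  1P = (26, 24)
  2P = (18, 11)
  3P = (25, 28)
  4P = (27, 11)
  5P = (23, 30)
  6P = (17, 20)
  7P = (28, 13)
  8P = (15, 24)
  ... (continuing to 24P)
  24P = O

ord(P) = 24


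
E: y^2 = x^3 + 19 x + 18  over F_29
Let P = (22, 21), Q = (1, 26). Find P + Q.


P != Q, so use the chord formula.
s = (y2 - y1) / (x2 - x1) = (5) / (8) mod 29 = 26
x3 = s^2 - x1 - x2 mod 29 = 26^2 - 22 - 1 = 15
y3 = s (x1 - x3) - y1 mod 29 = 26 * (22 - 15) - 21 = 16

P + Q = (15, 16)


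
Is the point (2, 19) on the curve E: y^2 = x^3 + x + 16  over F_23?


Check whether y^2 = x^3 + 1 x + 16 (mod 23) for (x, y) = (2, 19).
LHS: y^2 = 19^2 mod 23 = 16
RHS: x^3 + 1 x + 16 = 2^3 + 1*2 + 16 mod 23 = 3
LHS != RHS

No, not on the curve


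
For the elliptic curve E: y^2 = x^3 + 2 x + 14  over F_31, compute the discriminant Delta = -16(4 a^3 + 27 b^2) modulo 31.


4 a^3 + 27 b^2 = 4*2^3 + 27*14^2 = 32 + 5292 = 5324
Delta = -16 * (5324) = -85184
Delta mod 31 = 4

Delta = 4 (mod 31)


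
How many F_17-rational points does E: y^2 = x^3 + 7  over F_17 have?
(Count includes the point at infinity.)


For each x in F_17, count y with y^2 = x^3 + 0 x + 7 mod 17:
  x = 1: RHS = 8, y in [5, 12]  -> 2 point(s)
  x = 2: RHS = 15, y in [7, 10]  -> 2 point(s)
  x = 3: RHS = 0, y in [0]  -> 1 point(s)
  x = 5: RHS = 13, y in [8, 9]  -> 2 point(s)
  x = 6: RHS = 2, y in [6, 11]  -> 2 point(s)
  x = 8: RHS = 9, y in [3, 14]  -> 2 point(s)
  x = 10: RHS = 4, y in [2, 15]  -> 2 point(s)
  x = 12: RHS = 1, y in [1, 16]  -> 2 point(s)
  x = 15: RHS = 16, y in [4, 13]  -> 2 point(s)
Affine points: 17. Add the point at infinity: total = 18.

#E(F_17) = 18


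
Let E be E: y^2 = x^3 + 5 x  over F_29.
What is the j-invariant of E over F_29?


Delta = -16(4 a^3 + 27 b^2) mod 29 = 4
-1728 * (4 a)^3 = -1728 * (4*5)^3 mod 29 = 10
j = 10 * 4^(-1) mod 29 = 17

j = 17 (mod 29)


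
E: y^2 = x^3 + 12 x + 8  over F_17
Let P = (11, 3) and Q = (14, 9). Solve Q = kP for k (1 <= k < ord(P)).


Enumerate multiples of P until we hit Q = (14, 9):
  1P = (11, 3)
  2P = (4, 1)
  3P = (0, 5)
  4P = (8, 15)
  5P = (14, 9)
Match found at i = 5.

k = 5


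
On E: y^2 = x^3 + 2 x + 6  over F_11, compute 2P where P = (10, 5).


Doubling: s = (3 x1^2 + a) / (2 y1)
s = (3*10^2 + 2) / (2*5) mod 11 = 6
x3 = s^2 - 2 x1 mod 11 = 6^2 - 2*10 = 5
y3 = s (x1 - x3) - y1 mod 11 = 6 * (10 - 5) - 5 = 3

2P = (5, 3)


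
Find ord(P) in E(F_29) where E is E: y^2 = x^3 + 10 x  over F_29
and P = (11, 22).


Compute successive multiples of P until we hit O:
  1P = (11, 22)
  2P = (13, 23)
  3P = (27, 28)
  4P = (7, 23)
  5P = (2, 12)
  6P = (9, 6)
  7P = (15, 4)
  8P = (16, 15)
  ... (continuing to 34P)
  34P = O

ord(P) = 34


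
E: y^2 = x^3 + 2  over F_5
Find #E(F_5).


For each x in F_5, count y with y^2 = x^3 + 0 x + 2 mod 5:
  x = 2: RHS = 0, y in [0]  -> 1 point(s)
  x = 3: RHS = 4, y in [2, 3]  -> 2 point(s)
  x = 4: RHS = 1, y in [1, 4]  -> 2 point(s)
Affine points: 5. Add the point at infinity: total = 6.

#E(F_5) = 6


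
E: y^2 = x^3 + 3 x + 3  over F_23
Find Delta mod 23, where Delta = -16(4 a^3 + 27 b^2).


4 a^3 + 27 b^2 = 4*3^3 + 27*3^2 = 108 + 243 = 351
Delta = -16 * (351) = -5616
Delta mod 23 = 19

Delta = 19 (mod 23)


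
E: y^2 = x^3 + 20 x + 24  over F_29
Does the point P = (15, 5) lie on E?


Check whether y^2 = x^3 + 20 x + 24 (mod 29) for (x, y) = (15, 5).
LHS: y^2 = 5^2 mod 29 = 25
RHS: x^3 + 20 x + 24 = 15^3 + 20*15 + 24 mod 29 = 16
LHS != RHS

No, not on the curve


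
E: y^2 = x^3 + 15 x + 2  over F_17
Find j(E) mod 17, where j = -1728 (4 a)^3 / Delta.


Delta = -16(4 a^3 + 27 b^2) mod 17 = 8
-1728 * (4 a)^3 = -1728 * (4*15)^3 mod 17 = 5
j = 5 * 8^(-1) mod 17 = 7

j = 7 (mod 17)


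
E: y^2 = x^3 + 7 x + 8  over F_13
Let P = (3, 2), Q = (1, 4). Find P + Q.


P != Q, so use the chord formula.
s = (y2 - y1) / (x2 - x1) = (2) / (11) mod 13 = 12
x3 = s^2 - x1 - x2 mod 13 = 12^2 - 3 - 1 = 10
y3 = s (x1 - x3) - y1 mod 13 = 12 * (3 - 10) - 2 = 5

P + Q = (10, 5)


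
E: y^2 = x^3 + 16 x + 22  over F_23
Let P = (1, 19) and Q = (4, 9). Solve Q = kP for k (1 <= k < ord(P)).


Enumerate multiples of P until we hit Q = (4, 9):
  1P = (1, 19)
  2P = (4, 14)
  3P = (8, 8)
  4P = (16, 21)
  5P = (19, 20)
  6P = (15, 16)
  7P = (2, 19)
  8P = (20, 4)
  9P = (6, 14)
  10P = (17, 20)
  11P = (13, 9)
  12P = (18, 22)
  13P = (10, 20)
  14P = (14, 0)
  15P = (10, 3)
  16P = (18, 1)
  17P = (13, 14)
  18P = (17, 3)
  19P = (6, 9)
  20P = (20, 19)
  21P = (2, 4)
  22P = (15, 7)
  23P = (19, 3)
  24P = (16, 2)
  25P = (8, 15)
  26P = (4, 9)
Match found at i = 26.

k = 26


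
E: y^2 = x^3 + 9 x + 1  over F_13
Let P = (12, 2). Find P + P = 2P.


Doubling: s = (3 x1^2 + a) / (2 y1)
s = (3*12^2 + 9) / (2*2) mod 13 = 3
x3 = s^2 - 2 x1 mod 13 = 3^2 - 2*12 = 11
y3 = s (x1 - x3) - y1 mod 13 = 3 * (12 - 11) - 2 = 1

2P = (11, 1)


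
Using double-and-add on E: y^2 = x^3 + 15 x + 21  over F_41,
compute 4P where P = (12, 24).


k = 4 = 100_2 (binary, LSB first: 001)
Double-and-add from P = (12, 24):
  bit 0 = 0: acc unchanged = O
  bit 1 = 0: acc unchanged = O
  bit 2 = 1: acc = O + (2, 31) = (2, 31)

4P = (2, 31)


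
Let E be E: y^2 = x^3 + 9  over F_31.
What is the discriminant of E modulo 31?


4 a^3 + 27 b^2 = 4*0^3 + 27*9^2 = 0 + 2187 = 2187
Delta = -16 * (2187) = -34992
Delta mod 31 = 7

Delta = 7 (mod 31)


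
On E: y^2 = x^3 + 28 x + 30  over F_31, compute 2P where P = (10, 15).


Doubling: s = (3 x1^2 + a) / (2 y1)
s = (3*10^2 + 28) / (2*15) mod 31 = 13
x3 = s^2 - 2 x1 mod 31 = 13^2 - 2*10 = 25
y3 = s (x1 - x3) - y1 mod 31 = 13 * (10 - 25) - 15 = 7

2P = (25, 7)


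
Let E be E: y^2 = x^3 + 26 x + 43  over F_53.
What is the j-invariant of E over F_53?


Delta = -16(4 a^3 + 27 b^2) mod 53 = 3
-1728 * (4 a)^3 = -1728 * (4*26)^3 mod 53 = 44
j = 44 * 3^(-1) mod 53 = 50

j = 50 (mod 53)


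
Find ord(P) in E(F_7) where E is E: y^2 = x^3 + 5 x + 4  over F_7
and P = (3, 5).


Compute successive multiples of P until we hit O:
  1P = (3, 5)
  2P = (2, 1)
  3P = (4, 5)
  4P = (0, 2)
  5P = (5, 0)
  6P = (0, 5)
  7P = (4, 2)
  8P = (2, 6)
  ... (continuing to 10P)
  10P = O

ord(P) = 10


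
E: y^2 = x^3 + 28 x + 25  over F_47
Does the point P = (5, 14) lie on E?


Check whether y^2 = x^3 + 28 x + 25 (mod 47) for (x, y) = (5, 14).
LHS: y^2 = 14^2 mod 47 = 8
RHS: x^3 + 28 x + 25 = 5^3 + 28*5 + 25 mod 47 = 8
LHS = RHS

Yes, on the curve


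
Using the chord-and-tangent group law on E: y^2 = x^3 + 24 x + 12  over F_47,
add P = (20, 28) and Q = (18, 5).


P != Q, so use the chord formula.
s = (y2 - y1) / (x2 - x1) = (24) / (45) mod 47 = 35
x3 = s^2 - x1 - x2 mod 47 = 35^2 - 20 - 18 = 12
y3 = s (x1 - x3) - y1 mod 47 = 35 * (20 - 12) - 28 = 17

P + Q = (12, 17)


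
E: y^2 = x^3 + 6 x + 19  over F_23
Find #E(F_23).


For each x in F_23, count y with y^2 = x^3 + 6 x + 19 mod 23:
  x = 1: RHS = 3, y in [7, 16]  -> 2 point(s)
  x = 2: RHS = 16, y in [4, 19]  -> 2 point(s)
  x = 3: RHS = 18, y in [8, 15]  -> 2 point(s)
  x = 5: RHS = 13, y in [6, 17]  -> 2 point(s)
  x = 6: RHS = 18, y in [8, 15]  -> 2 point(s)
  x = 7: RHS = 13, y in [6, 17]  -> 2 point(s)
  x = 8: RHS = 4, y in [2, 21]  -> 2 point(s)
  x = 11: RHS = 13, y in [6, 17]  -> 2 point(s)
  x = 12: RHS = 2, y in [5, 18]  -> 2 point(s)
  x = 14: RHS = 18, y in [8, 15]  -> 2 point(s)
  x = 16: RHS = 2, y in [5, 18]  -> 2 point(s)
  x = 18: RHS = 2, y in [5, 18]  -> 2 point(s)
  x = 19: RHS = 0, y in [0]  -> 1 point(s)
  x = 22: RHS = 12, y in [9, 14]  -> 2 point(s)
Affine points: 27. Add the point at infinity: total = 28.

#E(F_23) = 28


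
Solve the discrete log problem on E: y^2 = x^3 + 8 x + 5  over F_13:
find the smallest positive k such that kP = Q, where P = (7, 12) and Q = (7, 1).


Enumerate multiples of P until we hit Q = (7, 1):
  1P = (7, 12)
  2P = (9, 0)
  3P = (7, 1)
Match found at i = 3.

k = 3


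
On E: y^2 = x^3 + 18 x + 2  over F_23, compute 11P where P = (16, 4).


k = 11 = 1011_2 (binary, LSB first: 1101)
Double-and-add from P = (16, 4):
  bit 0 = 1: acc = O + (16, 4) = (16, 4)
  bit 1 = 1: acc = (16, 4) + (20, 17) = (22, 11)
  bit 2 = 0: acc unchanged = (22, 11)
  bit 3 = 1: acc = (22, 11) + (6, 2) = (22, 12)

11P = (22, 12)


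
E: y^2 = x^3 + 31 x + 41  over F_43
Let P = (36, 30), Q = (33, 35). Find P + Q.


P != Q, so use the chord formula.
s = (y2 - y1) / (x2 - x1) = (5) / (40) mod 43 = 27
x3 = s^2 - x1 - x2 mod 43 = 27^2 - 36 - 33 = 15
y3 = s (x1 - x3) - y1 mod 43 = 27 * (36 - 15) - 30 = 21

P + Q = (15, 21)


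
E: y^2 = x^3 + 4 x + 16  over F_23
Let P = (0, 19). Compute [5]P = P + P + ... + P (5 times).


k = 5 = 101_2 (binary, LSB first: 101)
Double-and-add from P = (0, 19):
  bit 0 = 1: acc = O + (0, 19) = (0, 19)
  bit 1 = 0: acc unchanged = (0, 19)
  bit 2 = 1: acc = (0, 19) + (6, 16) = (0, 4)

5P = (0, 4)


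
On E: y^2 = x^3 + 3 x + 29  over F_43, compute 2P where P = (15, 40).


Doubling: s = (3 x1^2 + a) / (2 y1)
s = (3*15^2 + 3) / (2*40) mod 43 = 16
x3 = s^2 - 2 x1 mod 43 = 16^2 - 2*15 = 11
y3 = s (x1 - x3) - y1 mod 43 = 16 * (15 - 11) - 40 = 24

2P = (11, 24)


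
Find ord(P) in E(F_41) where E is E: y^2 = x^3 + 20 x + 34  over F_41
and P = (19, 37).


Compute successive multiples of P until we hit O:
  1P = (19, 37)
  2P = (34, 17)
  3P = (8, 3)
  4P = (10, 2)
  5P = (17, 30)
  6P = (7, 5)
  7P = (13, 20)
  8P = (25, 28)
  ... (continuing to 18P)
  18P = O

ord(P) = 18


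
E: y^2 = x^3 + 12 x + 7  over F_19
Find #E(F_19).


For each x in F_19, count y with y^2 = x^3 + 12 x + 7 mod 19:
  x = 0: RHS = 7, y in [8, 11]  -> 2 point(s)
  x = 1: RHS = 1, y in [1, 18]  -> 2 point(s)
  x = 2: RHS = 1, y in [1, 18]  -> 2 point(s)
  x = 4: RHS = 5, y in [9, 10]  -> 2 point(s)
  x = 7: RHS = 16, y in [4, 15]  -> 2 point(s)
  x = 8: RHS = 7, y in [8, 11]  -> 2 point(s)
  x = 10: RHS = 6, y in [5, 14]  -> 2 point(s)
  x = 11: RHS = 7, y in [8, 11]  -> 2 point(s)
  x = 12: RHS = 17, y in [6, 13]  -> 2 point(s)
  x = 13: RHS = 4, y in [2, 17]  -> 2 point(s)
  x = 15: RHS = 9, y in [3, 16]  -> 2 point(s)
  x = 16: RHS = 1, y in [1, 18]  -> 2 point(s)
Affine points: 24. Add the point at infinity: total = 25.

#E(F_19) = 25


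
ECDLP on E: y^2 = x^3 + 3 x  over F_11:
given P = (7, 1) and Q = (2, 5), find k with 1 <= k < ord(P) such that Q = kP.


Enumerate multiples of P until we hit Q = (2, 5):
  1P = (7, 1)
  2P = (1, 9)
  3P = (6, 5)
  4P = (3, 5)
  5P = (2, 5)
Match found at i = 5.

k = 5


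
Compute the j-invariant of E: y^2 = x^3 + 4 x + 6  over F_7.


Delta = -16(4 a^3 + 27 b^2) mod 7 = 1
-1728 * (4 a)^3 = -1728 * (4*4)^3 mod 7 = 1
j = 1 * 1^(-1) mod 7 = 1

j = 1 (mod 7)


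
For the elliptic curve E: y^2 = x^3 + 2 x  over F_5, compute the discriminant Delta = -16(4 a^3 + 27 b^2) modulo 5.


4 a^3 + 27 b^2 = 4*2^3 + 27*0^2 = 32 + 0 = 32
Delta = -16 * (32) = -512
Delta mod 5 = 3

Delta = 3 (mod 5)


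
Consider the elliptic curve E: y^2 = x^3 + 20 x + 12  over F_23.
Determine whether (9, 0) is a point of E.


Check whether y^2 = x^3 + 20 x + 12 (mod 23) for (x, y) = (9, 0).
LHS: y^2 = 0^2 mod 23 = 0
RHS: x^3 + 20 x + 12 = 9^3 + 20*9 + 12 mod 23 = 1
LHS != RHS

No, not on the curve


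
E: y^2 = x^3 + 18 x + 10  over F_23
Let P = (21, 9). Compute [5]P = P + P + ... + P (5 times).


k = 5 = 101_2 (binary, LSB first: 101)
Double-and-add from P = (21, 9):
  bit 0 = 1: acc = O + (21, 9) = (21, 9)
  bit 1 = 0: acc unchanged = (21, 9)
  bit 2 = 1: acc = (21, 9) + (5, 8) = (5, 15)

5P = (5, 15)


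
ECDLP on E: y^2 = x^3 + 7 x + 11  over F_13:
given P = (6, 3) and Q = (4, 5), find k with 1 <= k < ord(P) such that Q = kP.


Enumerate multiples of P until we hit Q = (4, 5):
  1P = (6, 3)
  2P = (4, 5)
Match found at i = 2.

k = 2


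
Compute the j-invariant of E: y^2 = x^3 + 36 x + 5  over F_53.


Delta = -16(4 a^3 + 27 b^2) mod 53 = 48
-1728 * (4 a)^3 = -1728 * (4*36)^3 mod 53 = 39
j = 39 * 48^(-1) mod 53 = 24

j = 24 (mod 53)


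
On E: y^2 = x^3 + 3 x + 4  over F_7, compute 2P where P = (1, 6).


Doubling: s = (3 x1^2 + a) / (2 y1)
s = (3*1^2 + 3) / (2*6) mod 7 = 4
x3 = s^2 - 2 x1 mod 7 = 4^2 - 2*1 = 0
y3 = s (x1 - x3) - y1 mod 7 = 4 * (1 - 0) - 6 = 5

2P = (0, 5)


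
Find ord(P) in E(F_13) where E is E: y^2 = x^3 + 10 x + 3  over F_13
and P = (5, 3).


Compute successive multiples of P until we hit O:
  1P = (5, 3)
  2P = (4, 9)
  3P = (1, 12)
  4P = (8, 7)
  5P = (9, 9)
  6P = (11, 1)
  7P = (0, 4)
  8P = (7, 0)
  ... (continuing to 16P)
  16P = O

ord(P) = 16


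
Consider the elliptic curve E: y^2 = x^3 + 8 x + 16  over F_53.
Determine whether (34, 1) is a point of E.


Check whether y^2 = x^3 + 8 x + 16 (mod 53) for (x, y) = (34, 1).
LHS: y^2 = 1^2 mod 53 = 1
RHS: x^3 + 8 x + 16 = 34^3 + 8*34 + 16 mod 53 = 1
LHS = RHS

Yes, on the curve


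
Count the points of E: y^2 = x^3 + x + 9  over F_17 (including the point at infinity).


For each x in F_17, count y with y^2 = x^3 + 1 x + 9 mod 17:
  x = 0: RHS = 9, y in [3, 14]  -> 2 point(s)
  x = 2: RHS = 2, y in [6, 11]  -> 2 point(s)
  x = 4: RHS = 9, y in [3, 14]  -> 2 point(s)
  x = 7: RHS = 2, y in [6, 11]  -> 2 point(s)
  x = 8: RHS = 2, y in [6, 11]  -> 2 point(s)
  x = 9: RHS = 16, y in [4, 13]  -> 2 point(s)
  x = 10: RHS = 16, y in [4, 13]  -> 2 point(s)
  x = 11: RHS = 8, y in [5, 12]  -> 2 point(s)
  x = 12: RHS = 15, y in [7, 10]  -> 2 point(s)
  x = 13: RHS = 9, y in [3, 14]  -> 2 point(s)
  x = 14: RHS = 13, y in [8, 9]  -> 2 point(s)
  x = 15: RHS = 16, y in [4, 13]  -> 2 point(s)
Affine points: 24. Add the point at infinity: total = 25.

#E(F_17) = 25


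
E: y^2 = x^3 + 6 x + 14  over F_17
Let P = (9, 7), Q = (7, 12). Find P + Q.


P != Q, so use the chord formula.
s = (y2 - y1) / (x2 - x1) = (5) / (15) mod 17 = 6
x3 = s^2 - x1 - x2 mod 17 = 6^2 - 9 - 7 = 3
y3 = s (x1 - x3) - y1 mod 17 = 6 * (9 - 3) - 7 = 12

P + Q = (3, 12)


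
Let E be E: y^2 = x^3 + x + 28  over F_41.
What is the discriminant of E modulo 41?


4 a^3 + 27 b^2 = 4*1^3 + 27*28^2 = 4 + 21168 = 21172
Delta = -16 * (21172) = -338752
Delta mod 41 = 31

Delta = 31 (mod 41)


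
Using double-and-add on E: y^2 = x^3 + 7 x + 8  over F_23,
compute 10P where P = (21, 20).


k = 10 = 1010_2 (binary, LSB first: 0101)
Double-and-add from P = (21, 20):
  bit 0 = 0: acc unchanged = O
  bit 1 = 1: acc = O + (7, 20) = (7, 20)
  bit 2 = 0: acc unchanged = (7, 20)
  bit 3 = 1: acc = (7, 20) + (17, 16) = (1, 19)

10P = (1, 19)


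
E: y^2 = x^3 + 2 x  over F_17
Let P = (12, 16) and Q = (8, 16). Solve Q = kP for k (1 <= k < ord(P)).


Enumerate multiples of P until we hit Q = (8, 16):
  1P = (12, 16)
  2P = (9, 13)
  3P = (14, 16)
  4P = (8, 1)
  5P = (10, 0)
  6P = (8, 16)
Match found at i = 6.

k = 6


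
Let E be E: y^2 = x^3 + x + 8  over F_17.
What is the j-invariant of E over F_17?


Delta = -16(4 a^3 + 27 b^2) mod 17 = 15
-1728 * (4 a)^3 = -1728 * (4*1)^3 mod 17 = 10
j = 10 * 15^(-1) mod 17 = 12

j = 12 (mod 17)


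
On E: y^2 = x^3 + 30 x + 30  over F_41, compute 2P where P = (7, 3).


Doubling: s = (3 x1^2 + a) / (2 y1)
s = (3*7^2 + 30) / (2*3) mod 41 = 9
x3 = s^2 - 2 x1 mod 41 = 9^2 - 2*7 = 26
y3 = s (x1 - x3) - y1 mod 41 = 9 * (7 - 26) - 3 = 31

2P = (26, 31)


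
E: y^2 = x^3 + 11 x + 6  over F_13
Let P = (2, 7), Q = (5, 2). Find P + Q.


P != Q, so use the chord formula.
s = (y2 - y1) / (x2 - x1) = (8) / (3) mod 13 = 7
x3 = s^2 - x1 - x2 mod 13 = 7^2 - 2 - 5 = 3
y3 = s (x1 - x3) - y1 mod 13 = 7 * (2 - 3) - 7 = 12

P + Q = (3, 12)


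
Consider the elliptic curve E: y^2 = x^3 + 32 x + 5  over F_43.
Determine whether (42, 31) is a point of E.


Check whether y^2 = x^3 + 32 x + 5 (mod 43) for (x, y) = (42, 31).
LHS: y^2 = 31^2 mod 43 = 15
RHS: x^3 + 32 x + 5 = 42^3 + 32*42 + 5 mod 43 = 15
LHS = RHS

Yes, on the curve


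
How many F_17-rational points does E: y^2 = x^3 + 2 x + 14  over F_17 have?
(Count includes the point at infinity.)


For each x in F_17, count y with y^2 = x^3 + 2 x + 14 mod 17:
  x = 1: RHS = 0, y in [0]  -> 1 point(s)
  x = 2: RHS = 9, y in [3, 14]  -> 2 point(s)
  x = 3: RHS = 13, y in [8, 9]  -> 2 point(s)
  x = 4: RHS = 1, y in [1, 16]  -> 2 point(s)
  x = 5: RHS = 13, y in [8, 9]  -> 2 point(s)
  x = 6: RHS = 4, y in [2, 15]  -> 2 point(s)
  x = 8: RHS = 15, y in [7, 10]  -> 2 point(s)
  x = 9: RHS = 13, y in [8, 9]  -> 2 point(s)
  x = 12: RHS = 15, y in [7, 10]  -> 2 point(s)
  x = 14: RHS = 15, y in [7, 10]  -> 2 point(s)
  x = 15: RHS = 2, y in [6, 11]  -> 2 point(s)
Affine points: 21. Add the point at infinity: total = 22.

#E(F_17) = 22


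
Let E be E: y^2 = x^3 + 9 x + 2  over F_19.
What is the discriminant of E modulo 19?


4 a^3 + 27 b^2 = 4*9^3 + 27*2^2 = 2916 + 108 = 3024
Delta = -16 * (3024) = -48384
Delta mod 19 = 9

Delta = 9 (mod 19)


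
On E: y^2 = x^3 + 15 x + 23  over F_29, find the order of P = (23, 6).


Compute successive multiples of P until we hit O:
  1P = (23, 6)
  2P = (21, 0)
  3P = (23, 23)
  4P = O

ord(P) = 4


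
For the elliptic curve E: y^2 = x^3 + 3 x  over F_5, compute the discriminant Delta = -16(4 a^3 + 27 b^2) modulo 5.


4 a^3 + 27 b^2 = 4*3^3 + 27*0^2 = 108 + 0 = 108
Delta = -16 * (108) = -1728
Delta mod 5 = 2

Delta = 2 (mod 5)


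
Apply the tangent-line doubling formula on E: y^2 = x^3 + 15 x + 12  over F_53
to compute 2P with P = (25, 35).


Doubling: s = (3 x1^2 + a) / (2 y1)
s = (3*25^2 + 15) / (2*35) mod 53 = 27
x3 = s^2 - 2 x1 mod 53 = 27^2 - 2*25 = 43
y3 = s (x1 - x3) - y1 mod 53 = 27 * (25 - 43) - 35 = 9

2P = (43, 9)


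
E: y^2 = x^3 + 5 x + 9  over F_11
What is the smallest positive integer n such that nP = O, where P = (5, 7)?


Compute successive multiples of P until we hit O:
  1P = (5, 7)
  2P = (2, 7)
  3P = (4, 4)
  4P = (0, 8)
  5P = (10, 5)
  6P = (1, 9)
  7P = (8, 0)
  8P = (1, 2)
  ... (continuing to 14P)
  14P = O

ord(P) = 14


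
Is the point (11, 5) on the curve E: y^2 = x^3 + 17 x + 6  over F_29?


Check whether y^2 = x^3 + 17 x + 6 (mod 29) for (x, y) = (11, 5).
LHS: y^2 = 5^2 mod 29 = 25
RHS: x^3 + 17 x + 6 = 11^3 + 17*11 + 6 mod 29 = 16
LHS != RHS

No, not on the curve


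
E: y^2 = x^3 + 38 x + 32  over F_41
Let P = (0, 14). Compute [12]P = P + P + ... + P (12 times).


k = 12 = 1100_2 (binary, LSB first: 0011)
Double-and-add from P = (0, 14):
  bit 0 = 0: acc unchanged = O
  bit 1 = 0: acc unchanged = O
  bit 2 = 1: acc = O + (11, 31) = (11, 31)
  bit 3 = 1: acc = (11, 31) + (15, 0) = (11, 10)

12P = (11, 10)


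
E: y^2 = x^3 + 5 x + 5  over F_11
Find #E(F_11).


For each x in F_11, count y with y^2 = x^3 + 5 x + 5 mod 11:
  x = 0: RHS = 5, y in [4, 7]  -> 2 point(s)
  x = 1: RHS = 0, y in [0]  -> 1 point(s)
  x = 2: RHS = 1, y in [1, 10]  -> 2 point(s)
  x = 3: RHS = 3, y in [5, 6]  -> 2 point(s)
  x = 4: RHS = 1, y in [1, 10]  -> 2 point(s)
  x = 5: RHS = 1, y in [1, 10]  -> 2 point(s)
  x = 6: RHS = 9, y in [3, 8]  -> 2 point(s)
  x = 7: RHS = 9, y in [3, 8]  -> 2 point(s)
  x = 9: RHS = 9, y in [3, 8]  -> 2 point(s)
Affine points: 17. Add the point at infinity: total = 18.

#E(F_11) = 18


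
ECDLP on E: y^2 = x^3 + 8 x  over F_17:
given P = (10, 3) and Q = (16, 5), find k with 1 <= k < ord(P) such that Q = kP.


Enumerate multiples of P until we hit Q = (16, 5):
  1P = (10, 3)
  2P = (16, 12)
  3P = (6, 3)
  4P = (1, 14)
  5P = (14, 0)
  6P = (1, 3)
  7P = (6, 14)
  8P = (16, 5)
Match found at i = 8.

k = 8


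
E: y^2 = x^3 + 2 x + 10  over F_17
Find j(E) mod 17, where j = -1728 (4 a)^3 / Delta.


Delta = -16(4 a^3 + 27 b^2) mod 17 = 12
-1728 * (4 a)^3 = -1728 * (4*2)^3 mod 17 = 12
j = 12 * 12^(-1) mod 17 = 1

j = 1 (mod 17)


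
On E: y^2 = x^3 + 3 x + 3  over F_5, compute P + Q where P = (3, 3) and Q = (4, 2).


P != Q, so use the chord formula.
s = (y2 - y1) / (x2 - x1) = (4) / (1) mod 5 = 4
x3 = s^2 - x1 - x2 mod 5 = 4^2 - 3 - 4 = 4
y3 = s (x1 - x3) - y1 mod 5 = 4 * (3 - 4) - 3 = 3

P + Q = (4, 3)


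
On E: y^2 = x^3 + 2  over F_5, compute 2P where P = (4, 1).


Doubling: s = (3 x1^2 + a) / (2 y1)
s = (3*4^2 + 0) / (2*1) mod 5 = 4
x3 = s^2 - 2 x1 mod 5 = 4^2 - 2*4 = 3
y3 = s (x1 - x3) - y1 mod 5 = 4 * (4 - 3) - 1 = 3

2P = (3, 3)


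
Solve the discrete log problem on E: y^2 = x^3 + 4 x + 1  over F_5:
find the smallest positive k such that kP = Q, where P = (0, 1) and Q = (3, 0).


Enumerate multiples of P until we hit Q = (3, 0):
  1P = (0, 1)
  2P = (4, 1)
  3P = (1, 4)
  4P = (3, 0)
Match found at i = 4.

k = 4


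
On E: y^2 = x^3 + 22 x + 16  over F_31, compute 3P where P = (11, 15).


k = 3 = 11_2 (binary, LSB first: 11)
Double-and-add from P = (11, 15):
  bit 0 = 1: acc = O + (11, 15) = (11, 15)
  bit 1 = 1: acc = (11, 15) + (23, 17) = (22, 9)

3P = (22, 9)


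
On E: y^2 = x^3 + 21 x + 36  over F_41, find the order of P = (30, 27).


Compute successive multiples of P until we hit O:
  1P = (30, 27)
  2P = (26, 6)
  3P = (10, 37)
  4P = (32, 15)
  5P = (15, 6)
  6P = (16, 9)
  7P = (0, 35)
  8P = (20, 25)
  ... (continuing to 39P)
  39P = O

ord(P) = 39


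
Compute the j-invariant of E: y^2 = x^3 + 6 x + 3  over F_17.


Delta = -16(4 a^3 + 27 b^2) mod 17 = 2
-1728 * (4 a)^3 = -1728 * (4*6)^3 mod 17 = 1
j = 1 * 2^(-1) mod 17 = 9

j = 9 (mod 17)


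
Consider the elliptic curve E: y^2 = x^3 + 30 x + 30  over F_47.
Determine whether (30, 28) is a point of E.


Check whether y^2 = x^3 + 30 x + 30 (mod 47) for (x, y) = (30, 28).
LHS: y^2 = 28^2 mod 47 = 32
RHS: x^3 + 30 x + 30 = 30^3 + 30*30 + 30 mod 47 = 12
LHS != RHS

No, not on the curve


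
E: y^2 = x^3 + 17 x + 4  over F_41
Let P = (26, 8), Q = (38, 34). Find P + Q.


P != Q, so use the chord formula.
s = (y2 - y1) / (x2 - x1) = (26) / (12) mod 41 = 9
x3 = s^2 - x1 - x2 mod 41 = 9^2 - 26 - 38 = 17
y3 = s (x1 - x3) - y1 mod 41 = 9 * (26 - 17) - 8 = 32

P + Q = (17, 32)


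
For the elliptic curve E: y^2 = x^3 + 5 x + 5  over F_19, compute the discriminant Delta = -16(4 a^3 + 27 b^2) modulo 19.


4 a^3 + 27 b^2 = 4*5^3 + 27*5^2 = 500 + 675 = 1175
Delta = -16 * (1175) = -18800
Delta mod 19 = 10

Delta = 10 (mod 19)


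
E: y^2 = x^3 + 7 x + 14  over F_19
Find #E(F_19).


For each x in F_19, count y with y^2 = x^3 + 7 x + 14 mod 19:
  x = 2: RHS = 17, y in [6, 13]  -> 2 point(s)
  x = 3: RHS = 5, y in [9, 10]  -> 2 point(s)
  x = 4: RHS = 11, y in [7, 12]  -> 2 point(s)
  x = 6: RHS = 6, y in [5, 14]  -> 2 point(s)
  x = 7: RHS = 7, y in [8, 11]  -> 2 point(s)
  x = 10: RHS = 1, y in [1, 18]  -> 2 point(s)
  x = 11: RHS = 16, y in [4, 15]  -> 2 point(s)
  x = 14: RHS = 6, y in [5, 14]  -> 2 point(s)
  x = 15: RHS = 17, y in [6, 13]  -> 2 point(s)
  x = 16: RHS = 4, y in [2, 17]  -> 2 point(s)
  x = 17: RHS = 11, y in [7, 12]  -> 2 point(s)
  x = 18: RHS = 6, y in [5, 14]  -> 2 point(s)
Affine points: 24. Add the point at infinity: total = 25.

#E(F_19) = 25


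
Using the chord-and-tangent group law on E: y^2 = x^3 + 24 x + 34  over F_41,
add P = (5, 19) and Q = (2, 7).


P != Q, so use the chord formula.
s = (y2 - y1) / (x2 - x1) = (29) / (38) mod 41 = 4
x3 = s^2 - x1 - x2 mod 41 = 4^2 - 5 - 2 = 9
y3 = s (x1 - x3) - y1 mod 41 = 4 * (5 - 9) - 19 = 6

P + Q = (9, 6)


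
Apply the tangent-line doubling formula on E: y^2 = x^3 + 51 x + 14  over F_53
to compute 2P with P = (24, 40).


Doubling: s = (3 x1^2 + a) / (2 y1)
s = (3*24^2 + 51) / (2*40) mod 53 = 7
x3 = s^2 - 2 x1 mod 53 = 7^2 - 2*24 = 1
y3 = s (x1 - x3) - y1 mod 53 = 7 * (24 - 1) - 40 = 15

2P = (1, 15)


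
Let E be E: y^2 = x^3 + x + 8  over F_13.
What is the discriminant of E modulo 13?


4 a^3 + 27 b^2 = 4*1^3 + 27*8^2 = 4 + 1728 = 1732
Delta = -16 * (1732) = -27712
Delta mod 13 = 4

Delta = 4 (mod 13)


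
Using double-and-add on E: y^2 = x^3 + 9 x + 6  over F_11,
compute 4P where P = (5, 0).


k = 4 = 100_2 (binary, LSB first: 001)
Double-and-add from P = (5, 0):
  bit 0 = 0: acc unchanged = O
  bit 1 = 0: acc unchanged = O
  bit 2 = 1: acc = O + O = O

4P = O


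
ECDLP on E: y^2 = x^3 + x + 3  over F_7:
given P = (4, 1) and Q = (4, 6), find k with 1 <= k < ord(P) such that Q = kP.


Enumerate multiples of P until we hit Q = (4, 6):
  1P = (4, 1)
  2P = (6, 6)
  3P = (5, 0)
  4P = (6, 1)
  5P = (4, 6)
Match found at i = 5.

k = 5


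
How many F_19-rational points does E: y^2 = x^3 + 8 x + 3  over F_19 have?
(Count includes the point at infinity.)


For each x in F_19, count y with y^2 = x^3 + 8 x + 3 mod 19:
  x = 3: RHS = 16, y in [4, 15]  -> 2 point(s)
  x = 4: RHS = 4, y in [2, 17]  -> 2 point(s)
  x = 5: RHS = 16, y in [4, 15]  -> 2 point(s)
  x = 6: RHS = 1, y in [1, 18]  -> 2 point(s)
  x = 8: RHS = 9, y in [3, 16]  -> 2 point(s)
  x = 9: RHS = 6, y in [5, 14]  -> 2 point(s)
  x = 10: RHS = 0, y in [0]  -> 1 point(s)
  x = 11: RHS = 16, y in [4, 15]  -> 2 point(s)
  x = 13: RHS = 5, y in [9, 10]  -> 2 point(s)
  x = 14: RHS = 9, y in [3, 16]  -> 2 point(s)
  x = 16: RHS = 9, y in [3, 16]  -> 2 point(s)
  x = 17: RHS = 17, y in [6, 13]  -> 2 point(s)
Affine points: 23. Add the point at infinity: total = 24.

#E(F_19) = 24


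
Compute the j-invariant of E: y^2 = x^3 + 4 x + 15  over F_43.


Delta = -16(4 a^3 + 27 b^2) mod 43 = 12
-1728 * (4 a)^3 = -1728 * (4*4)^3 mod 43 = 41
j = 41 * 12^(-1) mod 43 = 7

j = 7 (mod 43)


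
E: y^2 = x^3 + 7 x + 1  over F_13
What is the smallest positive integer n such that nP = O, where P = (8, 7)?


Compute successive multiples of P until we hit O:
  1P = (8, 7)
  2P = (0, 12)
  3P = (6, 8)
  4P = (9, 0)
  5P = (6, 5)
  6P = (0, 1)
  7P = (8, 6)
  8P = O

ord(P) = 8


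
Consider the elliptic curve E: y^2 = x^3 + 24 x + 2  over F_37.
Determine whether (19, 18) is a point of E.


Check whether y^2 = x^3 + 24 x + 2 (mod 37) for (x, y) = (19, 18).
LHS: y^2 = 18^2 mod 37 = 28
RHS: x^3 + 24 x + 2 = 19^3 + 24*19 + 2 mod 37 = 28
LHS = RHS

Yes, on the curve


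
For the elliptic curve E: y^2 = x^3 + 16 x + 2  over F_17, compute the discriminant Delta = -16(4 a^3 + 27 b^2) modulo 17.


4 a^3 + 27 b^2 = 4*16^3 + 27*2^2 = 16384 + 108 = 16492
Delta = -16 * (16492) = -263872
Delta mod 17 = 2

Delta = 2 (mod 17)


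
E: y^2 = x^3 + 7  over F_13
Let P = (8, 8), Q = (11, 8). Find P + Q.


P != Q, so use the chord formula.
s = (y2 - y1) / (x2 - x1) = (0) / (3) mod 13 = 0
x3 = s^2 - x1 - x2 mod 13 = 0^2 - 8 - 11 = 7
y3 = s (x1 - x3) - y1 mod 13 = 0 * (8 - 7) - 8 = 5

P + Q = (7, 5)


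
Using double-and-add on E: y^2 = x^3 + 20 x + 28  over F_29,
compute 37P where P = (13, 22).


k = 37 = 100101_2 (binary, LSB first: 101001)
Double-and-add from P = (13, 22):
  bit 0 = 1: acc = O + (13, 22) = (13, 22)
  bit 1 = 0: acc unchanged = (13, 22)
  bit 2 = 1: acc = (13, 22) + (1, 22) = (15, 7)
  bit 3 = 0: acc unchanged = (15, 7)
  bit 4 = 0: acc unchanged = (15, 7)
  bit 5 = 1: acc = (15, 7) + (21, 20) = (13, 7)

37P = (13, 7)


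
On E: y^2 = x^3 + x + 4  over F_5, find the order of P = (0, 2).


Compute successive multiples of P until we hit O:
  1P = (0, 2)
  2P = (1, 4)
  3P = (3, 2)
  4P = (2, 3)
  5P = (2, 2)
  6P = (3, 3)
  7P = (1, 1)
  8P = (0, 3)
  ... (continuing to 9P)
  9P = O

ord(P) = 9


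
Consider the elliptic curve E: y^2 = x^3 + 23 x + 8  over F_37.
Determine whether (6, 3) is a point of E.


Check whether y^2 = x^3 + 23 x + 8 (mod 37) for (x, y) = (6, 3).
LHS: y^2 = 3^2 mod 37 = 9
RHS: x^3 + 23 x + 8 = 6^3 + 23*6 + 8 mod 37 = 29
LHS != RHS

No, not on the curve


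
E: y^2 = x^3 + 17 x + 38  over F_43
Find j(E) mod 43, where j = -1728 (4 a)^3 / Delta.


Delta = -16(4 a^3 + 27 b^2) mod 43 = 20
-1728 * (4 a)^3 = -1728 * (4*17)^3 mod 43 = 1
j = 1 * 20^(-1) mod 43 = 28

j = 28 (mod 43)


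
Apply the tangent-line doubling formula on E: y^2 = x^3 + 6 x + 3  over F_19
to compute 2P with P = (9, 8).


Doubling: s = (3 x1^2 + a) / (2 y1)
s = (3*9^2 + 6) / (2*8) mod 19 = 12
x3 = s^2 - 2 x1 mod 19 = 12^2 - 2*9 = 12
y3 = s (x1 - x3) - y1 mod 19 = 12 * (9 - 12) - 8 = 13

2P = (12, 13)


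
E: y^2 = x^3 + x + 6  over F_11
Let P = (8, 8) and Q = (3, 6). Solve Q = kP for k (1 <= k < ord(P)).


Enumerate multiples of P until we hit Q = (3, 6):
  1P = (8, 8)
  2P = (7, 2)
  3P = (10, 2)
  4P = (2, 7)
  5P = (5, 9)
  6P = (3, 5)
  7P = (3, 6)
Match found at i = 7.

k = 7


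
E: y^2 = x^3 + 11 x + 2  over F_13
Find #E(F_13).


For each x in F_13, count y with y^2 = x^3 + 11 x + 2 mod 13:
  x = 1: RHS = 1, y in [1, 12]  -> 2 point(s)
  x = 3: RHS = 10, y in [6, 7]  -> 2 point(s)
  x = 5: RHS = 0, y in [0]  -> 1 point(s)
  x = 8: RHS = 4, y in [2, 11]  -> 2 point(s)
  x = 12: RHS = 3, y in [4, 9]  -> 2 point(s)
Affine points: 9. Add the point at infinity: total = 10.

#E(F_13) = 10


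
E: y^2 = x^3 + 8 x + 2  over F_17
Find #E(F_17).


For each x in F_17, count y with y^2 = x^3 + 8 x + 2 mod 17:
  x = 0: RHS = 2, y in [6, 11]  -> 2 point(s)
  x = 2: RHS = 9, y in [3, 14]  -> 2 point(s)
  x = 3: RHS = 2, y in [6, 11]  -> 2 point(s)
  x = 4: RHS = 13, y in [8, 9]  -> 2 point(s)
  x = 8: RHS = 0, y in [0]  -> 1 point(s)
  x = 9: RHS = 4, y in [2, 15]  -> 2 point(s)
  x = 13: RHS = 8, y in [5, 12]  -> 2 point(s)
  x = 14: RHS = 2, y in [6, 11]  -> 2 point(s)
Affine points: 15. Add the point at infinity: total = 16.

#E(F_17) = 16


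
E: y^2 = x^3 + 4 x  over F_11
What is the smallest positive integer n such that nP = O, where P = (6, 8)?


Compute successive multiples of P until we hit O:
  1P = (6, 8)
  2P = (4, 6)
  3P = (2, 7)
  4P = (1, 7)
  5P = (8, 7)
  6P = (0, 0)
  7P = (8, 4)
  8P = (1, 4)
  ... (continuing to 12P)
  12P = O

ord(P) = 12


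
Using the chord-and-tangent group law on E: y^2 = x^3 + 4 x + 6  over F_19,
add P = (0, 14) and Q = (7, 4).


P != Q, so use the chord formula.
s = (y2 - y1) / (x2 - x1) = (9) / (7) mod 19 = 4
x3 = s^2 - x1 - x2 mod 19 = 4^2 - 0 - 7 = 9
y3 = s (x1 - x3) - y1 mod 19 = 4 * (0 - 9) - 14 = 7

P + Q = (9, 7)


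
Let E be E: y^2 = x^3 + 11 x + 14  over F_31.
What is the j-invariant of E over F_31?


Delta = -16(4 a^3 + 27 b^2) mod 31 = 24
-1728 * (4 a)^3 = -1728 * (4*11)^3 mod 31 = 30
j = 30 * 24^(-1) mod 31 = 9

j = 9 (mod 31)


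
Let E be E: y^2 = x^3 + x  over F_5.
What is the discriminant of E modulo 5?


4 a^3 + 27 b^2 = 4*1^3 + 27*0^2 = 4 + 0 = 4
Delta = -16 * (4) = -64
Delta mod 5 = 1

Delta = 1 (mod 5)


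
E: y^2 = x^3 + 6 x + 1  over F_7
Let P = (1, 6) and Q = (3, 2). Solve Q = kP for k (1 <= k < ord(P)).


Enumerate multiples of P until we hit Q = (3, 2):
  1P = (1, 6)
  2P = (6, 6)
  3P = (0, 1)
  4P = (3, 5)
  5P = (5, 3)
  6P = (2, 0)
  7P = (5, 4)
  8P = (3, 2)
Match found at i = 8.

k = 8


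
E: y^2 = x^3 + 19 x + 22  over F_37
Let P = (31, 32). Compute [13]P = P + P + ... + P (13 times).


k = 13 = 1101_2 (binary, LSB first: 1011)
Double-and-add from P = (31, 32):
  bit 0 = 1: acc = O + (31, 32) = (31, 32)
  bit 1 = 0: acc unchanged = (31, 32)
  bit 2 = 1: acc = (31, 32) + (27, 33) = (23, 3)
  bit 3 = 1: acc = (23, 3) + (30, 8) = (20, 15)

13P = (20, 15)


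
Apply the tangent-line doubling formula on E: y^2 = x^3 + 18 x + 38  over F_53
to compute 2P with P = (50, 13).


Doubling: s = (3 x1^2 + a) / (2 y1)
s = (3*50^2 + 18) / (2*13) mod 53 = 16
x3 = s^2 - 2 x1 mod 53 = 16^2 - 2*50 = 50
y3 = s (x1 - x3) - y1 mod 53 = 16 * (50 - 50) - 13 = 40

2P = (50, 40)
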